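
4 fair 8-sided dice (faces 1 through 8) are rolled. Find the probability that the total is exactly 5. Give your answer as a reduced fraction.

1/1024

There are 8^4 = 4096 equally likely outcomes.
The number of ordered 4-tuples from {1,…,8} summing to 5 is 4.
P(sum = 5) = 4/4096 = 1/1024.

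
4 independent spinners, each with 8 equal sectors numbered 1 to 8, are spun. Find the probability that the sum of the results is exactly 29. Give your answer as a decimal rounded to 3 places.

There are 8^4 = 4096 equally likely outcomes.
The number of ordered 4-tuples from {1,…,8} summing to 29 is 20.
P(sum = 29) = 20/4096 = 5/1024 ≈ 0.005.

0.005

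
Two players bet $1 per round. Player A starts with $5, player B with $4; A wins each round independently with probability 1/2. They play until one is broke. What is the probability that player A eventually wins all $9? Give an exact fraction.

5/9

With a fair step, P(i) = ½P(i−1) + ½P(i+1) with P(0)=0, P(9)=1 has the linear solution P(i) = i/9.
P(5) = 5/9.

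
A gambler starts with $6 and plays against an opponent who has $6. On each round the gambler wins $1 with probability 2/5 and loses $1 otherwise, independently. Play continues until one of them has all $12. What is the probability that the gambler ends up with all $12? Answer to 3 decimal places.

Let r = q/p = (3/5)/(2/5) = 3/2. The recurrence P(i) = p·P(i+1) + q·P(i−1) with P(0)=0, P(12)=1 gives P(i) = (1 − r^i)/(1 − r^12).
P(6) = (1 − (3/2)^6) / (1 − (3/2)^12) = 64/793 ≈ 0.081.

0.081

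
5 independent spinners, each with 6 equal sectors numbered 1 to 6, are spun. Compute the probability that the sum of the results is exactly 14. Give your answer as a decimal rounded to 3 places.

0.069

There are 6^5 = 7776 equally likely outcomes.
The number of ordered 5-tuples from {1,…,6} summing to 14 is 540.
P(sum = 14) = 540/7776 = 5/72 ≈ 0.069.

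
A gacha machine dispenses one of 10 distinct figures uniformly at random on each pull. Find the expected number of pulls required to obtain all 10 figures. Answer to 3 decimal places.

29.290

After i distinct types are collected, each trial gives a new one with probability (10−i)/10, so the expected wait for the next new type is 10/(10−i).
E = 10/10 + 10/9 + 10/8 + 10/7 + 10/6 + 10/5 + 10/4 + 10/3 + 10/2 + 10/1 = 7381/252 ≈ 29.290.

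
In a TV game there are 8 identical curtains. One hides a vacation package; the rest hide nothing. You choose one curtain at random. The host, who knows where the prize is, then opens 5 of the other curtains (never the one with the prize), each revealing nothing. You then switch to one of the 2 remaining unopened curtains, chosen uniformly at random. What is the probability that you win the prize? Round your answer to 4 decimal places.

0.4375

Your original curtain holds the prize with probability 1/8, so the other 7 collectively hold it with probability 7/8.
The host can always find 5 empty curtains to open, so the reveals don't change that 7/8; it is now spread over the 2 remaining unopened curtains.
P(win by switching) = (7/8) · (1/2) = 7/16 ≈ 0.4375.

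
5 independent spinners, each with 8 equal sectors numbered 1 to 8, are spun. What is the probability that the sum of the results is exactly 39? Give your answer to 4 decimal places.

0.0002

There are 8^5 = 32768 equally likely outcomes.
The number of ordered 5-tuples from {1,…,8} summing to 39 is 5.
P(sum = 39) = 5/32768 ≈ 0.0002.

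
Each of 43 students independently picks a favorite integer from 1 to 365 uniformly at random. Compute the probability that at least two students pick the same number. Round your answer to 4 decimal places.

0.9239

It's easier to compute the probability that all 43 are distinct.
P(all distinct) = 365/365 · 364/365 · ··· · 323/365 ≈ 0.0761.
So the probability of at least one match is 1 − 0.0761 = 0.9239.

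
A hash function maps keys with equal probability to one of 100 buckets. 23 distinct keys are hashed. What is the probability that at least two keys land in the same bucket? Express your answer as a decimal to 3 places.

0.936

It's easier to compute the probability that all 23 are distinct.
P(all distinct) = 100/100 · 99/100 · ··· · 78/100 ≈ 0.064.
So the probability of at least one match is 1 − 0.064 = 0.936.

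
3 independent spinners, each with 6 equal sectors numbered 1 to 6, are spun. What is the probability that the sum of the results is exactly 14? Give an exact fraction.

5/72

There are 6^3 = 216 equally likely outcomes.
The number of ordered 3-tuples from {1,…,6} summing to 14 is 15.
P(sum = 14) = 15/216 = 5/72.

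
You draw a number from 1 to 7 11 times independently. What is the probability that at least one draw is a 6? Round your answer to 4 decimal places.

P(no draw is a 6) = (6/7)^11 ≈ 0.1835.
P(at least one) = 1 − 0.1835 = 0.8165.

0.8165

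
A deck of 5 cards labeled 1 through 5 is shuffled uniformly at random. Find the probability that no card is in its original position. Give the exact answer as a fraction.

11/30

This is the derangement probability: permutations of 5 with no fixed point.
D(5) = 5! · (1 − 1/1! + 1/2! − ··· + (−1)^5/5!) = 44.
P = 44/120 = 11/30.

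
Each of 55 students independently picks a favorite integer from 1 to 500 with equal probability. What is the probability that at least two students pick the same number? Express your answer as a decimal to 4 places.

It's easier to compute the probability that all 55 are distinct.
P(all distinct) = 500/500 · 499/500 · ··· · 446/500 ≈ 0.0458.
So the probability of at least one match is 1 − 0.0458 = 0.9542.

0.9542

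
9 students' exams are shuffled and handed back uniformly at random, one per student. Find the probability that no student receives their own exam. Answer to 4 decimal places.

0.3679

This is the derangement probability: permutations of 9 with no fixed point.
D(9) = 9! · (1 − 1/1! + 1/2! − ··· + (−1)^9/9!) = 133496.
P = 133496/362880 = 16687/45360 ≈ 0.3679.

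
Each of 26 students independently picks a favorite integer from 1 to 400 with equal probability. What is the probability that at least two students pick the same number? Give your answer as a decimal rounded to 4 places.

0.5641

It's easier to compute the probability that all 26 are distinct.
P(all distinct) = 400/400 · 399/400 · ··· · 375/400 ≈ 0.4359.
So the probability of at least one match is 1 − 0.4359 = 0.5641.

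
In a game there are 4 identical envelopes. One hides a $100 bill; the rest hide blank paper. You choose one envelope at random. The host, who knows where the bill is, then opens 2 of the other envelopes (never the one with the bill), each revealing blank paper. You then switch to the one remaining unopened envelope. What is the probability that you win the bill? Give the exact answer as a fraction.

Your original envelope holds the bill with probability 1/4, so the other 3 collectively hold it with probability 3/4.
The host can always find 2 empty envelopes to open, so the reveals don't change that 3/4; it is now spread over the 1 remaining unopened envelope.
P(win by switching) = (3/4) · (1/1) = 3/4.

3/4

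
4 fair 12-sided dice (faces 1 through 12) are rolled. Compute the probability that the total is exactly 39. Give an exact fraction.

55/5184

There are 12^4 = 20736 equally likely outcomes.
The number of ordered 4-tuples from {1,…,12} summing to 39 is 220.
P(sum = 39) = 220/20736 = 55/5184.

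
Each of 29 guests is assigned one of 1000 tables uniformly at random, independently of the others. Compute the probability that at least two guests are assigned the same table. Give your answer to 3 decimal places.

It's easier to compute the probability that all 29 are distinct.
P(all distinct) = 1000/1000 · 999/1000 · ··· · 972/1000 ≈ 0.664.
So the probability of at least one match is 1 − 0.664 = 0.336.

0.336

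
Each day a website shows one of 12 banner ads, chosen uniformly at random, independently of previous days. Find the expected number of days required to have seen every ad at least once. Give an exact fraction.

86021/2310

After i distinct types are collected, each trial gives a new one with probability (12−i)/12, so the expected wait for the next new type is 12/(12−i).
E = 12/12 + 12/11 + 12/10 + 12/9 + 12/8 + 12/7 + 12/6 + 12/5 + 12/4 + 12/3 + 12/2 + 12/1 = 86021/2310.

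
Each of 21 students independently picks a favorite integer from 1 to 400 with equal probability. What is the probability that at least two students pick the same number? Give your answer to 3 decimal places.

0.414

It's easier to compute the probability that all 21 are distinct.
P(all distinct) = 400/400 · 399/400 · ··· · 380/400 ≈ 0.586.
So the probability of at least one match is 1 − 0.586 = 0.414.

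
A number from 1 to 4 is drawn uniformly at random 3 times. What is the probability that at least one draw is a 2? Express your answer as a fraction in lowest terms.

37/64

P(no draw is a 2) = (3/4)^3 = 27/64.
P(at least one) = 1 − 27/64 = 37/64.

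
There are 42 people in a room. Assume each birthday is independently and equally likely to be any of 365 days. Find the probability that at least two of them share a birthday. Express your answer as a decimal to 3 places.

It's easier to compute the probability that all 42 are distinct.
P(all distinct) = 365/365 · 364/365 · ··· · 324/365 ≈ 0.086.
So the probability of at least one match is 1 − 0.086 = 0.914.

0.914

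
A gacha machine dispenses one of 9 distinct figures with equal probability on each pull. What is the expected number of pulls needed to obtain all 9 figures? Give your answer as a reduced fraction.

After i distinct types are collected, each trial gives a new one with probability (9−i)/9, so the expected wait for the next new type is 9/(9−i).
E = 9/9 + 9/8 + 9/7 + 9/6 + 9/5 + 9/4 + 9/3 + 9/2 + 9/1 = 7129/280.

7129/280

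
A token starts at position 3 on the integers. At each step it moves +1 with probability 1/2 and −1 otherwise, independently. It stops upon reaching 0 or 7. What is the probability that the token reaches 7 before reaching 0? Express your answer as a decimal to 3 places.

0.429

With a fair step, P(i) = ½P(i−1) + ½P(i+1) with P(0)=0, P(7)=1 has the linear solution P(i) = i/7.
P(3) = 3/7 ≈ 0.429.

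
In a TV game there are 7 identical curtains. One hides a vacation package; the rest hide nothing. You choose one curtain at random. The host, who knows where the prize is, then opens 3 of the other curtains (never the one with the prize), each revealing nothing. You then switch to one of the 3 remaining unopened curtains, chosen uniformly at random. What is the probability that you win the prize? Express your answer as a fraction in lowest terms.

2/7

Your original curtain holds the prize with probability 1/7, so the other 6 collectively hold it with probability 6/7.
The host can always find 3 empty curtains to open, so the reveals don't change that 6/7; it is now spread over the 3 remaining unopened curtains.
P(win by switching) = (6/7) · (1/3) = 2/7.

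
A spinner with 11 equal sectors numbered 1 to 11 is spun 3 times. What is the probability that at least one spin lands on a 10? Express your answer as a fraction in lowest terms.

P(no spin lands on a 10) = (10/11)^3 = 1000/1331.
P(at least one) = 1 − 1000/1331 = 331/1331.

331/1331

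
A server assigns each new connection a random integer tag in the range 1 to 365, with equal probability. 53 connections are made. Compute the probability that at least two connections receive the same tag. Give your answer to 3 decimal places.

0.981

It's easier to compute the probability that all 53 are distinct.
P(all distinct) = 365/365 · 364/365 · ··· · 313/365 ≈ 0.019.
So the probability of at least one match is 1 − 0.019 = 0.981.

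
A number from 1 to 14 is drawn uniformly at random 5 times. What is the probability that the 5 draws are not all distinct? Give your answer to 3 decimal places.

P(all 5 different) = 14/14 · 13/14 · ··· · 10/14 ≈ 0.447.
P(at least two equal) = 1 − 0.447 = 0.553.

0.553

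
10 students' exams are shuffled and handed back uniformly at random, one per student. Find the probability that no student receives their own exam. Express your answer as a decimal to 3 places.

This is the derangement probability: permutations of 10 with no fixed point.
D(10) = 10! · (1 − 1/1! + 1/2! − ··· + (−1)^10/10!) = 1334961.
P = 1334961/3628800 = 16481/44800 ≈ 0.368.

0.368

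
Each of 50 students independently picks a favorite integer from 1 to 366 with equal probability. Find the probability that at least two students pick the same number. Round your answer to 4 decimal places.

It's easier to compute the probability that all 50 are distinct.
P(all distinct) = 366/366 · 365/366 · ··· · 317/366 ≈ 0.0299.
So the probability of at least one match is 1 − 0.0299 = 0.9701.

0.9701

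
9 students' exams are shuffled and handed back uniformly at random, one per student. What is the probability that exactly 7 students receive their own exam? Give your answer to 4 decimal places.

Choose which 7 of the 9 are fixed: C(9,7) = 36 ways.
The remaining 2 must have no fixed point: D(2) = 1.
P = 36·1/362880 = 1/10080 ≈ 0.0001.

0.0001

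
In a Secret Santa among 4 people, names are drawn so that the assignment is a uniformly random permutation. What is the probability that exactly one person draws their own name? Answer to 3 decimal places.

Choose which one is fixed: C(4,1) = 4 ways.
The remaining 3 must have no fixed point: D(3) = 2.
P = 4·2/24 = 1/3 ≈ 0.333.

0.333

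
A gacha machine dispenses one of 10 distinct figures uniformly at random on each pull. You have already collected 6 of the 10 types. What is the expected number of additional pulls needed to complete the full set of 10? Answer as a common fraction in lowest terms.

Starting from 6 distinct types, each trial gives a new one with probability (10−i)/10 when i types are held, so the wait for the next new type is 10/(10−i).
E = 10/4 + 10/3 + 10/2 + 10/1 = 125/6.

125/6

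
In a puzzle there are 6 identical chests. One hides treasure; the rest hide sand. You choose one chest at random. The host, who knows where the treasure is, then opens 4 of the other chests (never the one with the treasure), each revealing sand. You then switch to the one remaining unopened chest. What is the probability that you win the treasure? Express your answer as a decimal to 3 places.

Your original chest holds the treasure with probability 1/6, so the other 5 collectively hold it with probability 5/6.
The host can always find 4 empty chests to open, so the reveals don't change that 5/6; it is now spread over the 1 remaining unopened chest.
P(win by switching) = (5/6) · (1/1) = 5/6 ≈ 0.833.

0.833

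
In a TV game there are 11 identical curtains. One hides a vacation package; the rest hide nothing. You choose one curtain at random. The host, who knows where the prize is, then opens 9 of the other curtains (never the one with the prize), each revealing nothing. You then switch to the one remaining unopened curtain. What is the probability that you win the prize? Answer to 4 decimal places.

0.9091

Your original curtain holds the prize with probability 1/11, so the other 10 collectively hold it with probability 10/11.
The host can always find 9 empty curtains to open, so the reveals don't change that 10/11; it is now spread over the 1 remaining unopened curtain.
P(win by switching) = (10/11) · (1/1) = 10/11 ≈ 0.9091.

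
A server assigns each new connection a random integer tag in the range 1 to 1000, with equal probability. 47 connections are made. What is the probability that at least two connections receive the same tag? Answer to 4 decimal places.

It's easier to compute the probability that all 47 are distinct.
P(all distinct) = 1000/1000 · 999/1000 · ··· · 954/1000 ≈ 0.3335.
So the probability of at least one match is 1 − 0.3335 = 0.6665.

0.6665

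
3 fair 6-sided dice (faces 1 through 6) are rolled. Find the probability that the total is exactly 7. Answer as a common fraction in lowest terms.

5/72

There are 6^3 = 216 equally likely outcomes.
The number of ordered 3-tuples from {1,…,6} summing to 7 is 15.
P(sum = 7) = 15/216 = 5/72.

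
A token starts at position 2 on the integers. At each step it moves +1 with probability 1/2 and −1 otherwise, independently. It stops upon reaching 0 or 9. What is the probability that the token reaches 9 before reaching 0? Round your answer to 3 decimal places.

With a fair step, P(i) = ½P(i−1) + ½P(i+1) with P(0)=0, P(9)=1 has the linear solution P(i) = i/9.
P(2) = 2/9 ≈ 0.222.

0.222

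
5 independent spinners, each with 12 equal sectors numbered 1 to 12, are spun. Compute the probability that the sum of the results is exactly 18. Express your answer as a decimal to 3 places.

There are 12^5 = 248832 equally likely outcomes.
The number of ordered 5-tuples from {1,…,12} summing to 18 is 2355.
P(sum = 18) = 2355/248832 = 785/82944 ≈ 0.009.

0.009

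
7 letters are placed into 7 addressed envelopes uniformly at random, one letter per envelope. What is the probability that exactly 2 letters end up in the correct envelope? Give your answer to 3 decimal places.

0.183

Choose which 2 of the 7 are fixed: C(7,2) = 21 ways.
The remaining 5 must have no fixed point: D(5) = 44.
P = 21·44/5040 = 11/60 ≈ 0.183.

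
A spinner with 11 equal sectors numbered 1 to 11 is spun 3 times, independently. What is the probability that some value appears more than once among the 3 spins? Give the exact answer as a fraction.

31/121

P(all 3 different) = 11/11 · 10/11 · ··· · 9/11 = 90/121.
P(at least two equal) = 1 − 90/121 = 31/121.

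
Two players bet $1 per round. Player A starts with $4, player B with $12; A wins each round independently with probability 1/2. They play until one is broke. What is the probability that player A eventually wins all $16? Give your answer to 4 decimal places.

With a fair step, P(i) = ½P(i−1) + ½P(i+1) with P(0)=0, P(16)=1 has the linear solution P(i) = i/16.
P(4) = 4/16 = 1/4 ≈ 0.2500.

0.2500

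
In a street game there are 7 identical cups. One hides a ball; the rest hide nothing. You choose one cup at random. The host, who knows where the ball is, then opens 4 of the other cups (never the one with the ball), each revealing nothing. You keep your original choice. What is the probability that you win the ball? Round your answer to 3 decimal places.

0.143

The host can always open 4 empty cups regardless of your choice, so the reveals give no information about your original cup.
P(win by staying) = 1/7 ≈ 0.143.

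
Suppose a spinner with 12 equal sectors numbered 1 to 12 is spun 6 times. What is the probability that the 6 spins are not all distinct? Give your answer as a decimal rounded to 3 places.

P(all 6 different) = 12/12 · 11/12 · ··· · 7/12 ≈ 0.223.
P(at least two equal) = 1 − 0.223 = 0.777.

0.777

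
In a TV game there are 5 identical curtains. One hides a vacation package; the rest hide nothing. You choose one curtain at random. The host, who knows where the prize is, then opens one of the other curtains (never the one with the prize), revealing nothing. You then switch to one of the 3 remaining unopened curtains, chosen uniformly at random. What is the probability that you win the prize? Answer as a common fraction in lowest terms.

Your original curtain holds the prize with probability 1/5, so the other 4 collectively hold it with probability 4/5.
The host can always find an empty curtain to open, so this doesn't change that 4/5; it is now spread over the 3 remaining unopened curtains.
P(win by switching) = (4/5) · (1/3) = 4/15.

4/15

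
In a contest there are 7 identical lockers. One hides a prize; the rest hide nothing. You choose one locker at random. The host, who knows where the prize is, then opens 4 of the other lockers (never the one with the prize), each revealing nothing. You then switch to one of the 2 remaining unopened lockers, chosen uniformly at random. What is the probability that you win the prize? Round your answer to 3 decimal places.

0.429

Your original locker holds the prize with probability 1/7, so the other 6 collectively hold it with probability 6/7.
The host can always find 4 empty lockers to open, so the reveals don't change that 6/7; it is now spread over the 2 remaining unopened lockers.
P(win by switching) = (6/7) · (1/2) = 3/7 ≈ 0.429.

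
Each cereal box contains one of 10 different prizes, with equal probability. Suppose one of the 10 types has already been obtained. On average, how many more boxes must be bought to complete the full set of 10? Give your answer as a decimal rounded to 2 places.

28.29

Starting from 1 distinct type, each trial gives a new one with probability (10−i)/10 when i types are held, so the wait for the next new type is 10/(10−i).
E = 10/9 + 10/8 + 10/7 + 10/6 + 10/5 + 10/4 + 10/3 + 10/2 + 10/1 = 7129/252 ≈ 28.29.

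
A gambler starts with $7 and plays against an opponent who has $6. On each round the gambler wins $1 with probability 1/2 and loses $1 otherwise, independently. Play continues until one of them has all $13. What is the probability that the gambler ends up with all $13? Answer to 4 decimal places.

0.5385

With a fair step, P(i) = ½P(i−1) + ½P(i+1) with P(0)=0, P(13)=1 has the linear solution P(i) = i/13.
P(7) = 7/13 ≈ 0.5385.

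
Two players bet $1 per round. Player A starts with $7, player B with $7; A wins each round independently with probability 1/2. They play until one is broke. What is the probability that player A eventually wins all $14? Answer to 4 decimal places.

0.5000

With a fair step, P(i) = ½P(i−1) + ½P(i+1) with P(0)=0, P(14)=1 has the linear solution P(i) = i/14.
P(7) = 7/14 = 1/2 ≈ 0.5000.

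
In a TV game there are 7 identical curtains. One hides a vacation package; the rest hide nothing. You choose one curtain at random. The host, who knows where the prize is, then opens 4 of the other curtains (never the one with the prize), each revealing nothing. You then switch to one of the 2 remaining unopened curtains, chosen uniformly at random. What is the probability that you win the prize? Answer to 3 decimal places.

Your original curtain holds the prize with probability 1/7, so the other 6 collectively hold it with probability 6/7.
The host can always find 4 empty curtains to open, so the reveals don't change that 6/7; it is now spread over the 2 remaining unopened curtains.
P(win by switching) = (6/7) · (1/2) = 3/7 ≈ 0.429.

0.429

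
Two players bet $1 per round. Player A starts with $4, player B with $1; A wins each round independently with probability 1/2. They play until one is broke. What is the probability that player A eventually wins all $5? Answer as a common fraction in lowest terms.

With a fair step, P(i) = ½P(i−1) + ½P(i+1) with P(0)=0, P(5)=1 has the linear solution P(i) = i/5.
P(4) = 4/5.

4/5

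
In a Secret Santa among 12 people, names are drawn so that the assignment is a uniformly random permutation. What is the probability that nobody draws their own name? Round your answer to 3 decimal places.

0.368

This is the derangement probability: permutations of 12 with no fixed point.
D(12) = 12! · (1 − 1/1! + 1/2! − ··· + (−1)^12/12!) = 176214841.
P = 176214841/479001600 = 16019531/43545600 ≈ 0.368.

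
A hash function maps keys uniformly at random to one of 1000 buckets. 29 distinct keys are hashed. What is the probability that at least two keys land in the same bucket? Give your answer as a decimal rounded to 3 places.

It's easier to compute the probability that all 29 are distinct.
P(all distinct) = 1000/1000 · 999/1000 · ··· · 972/1000 ≈ 0.664.
So the probability of at least one match is 1 − 0.664 = 0.336.

0.336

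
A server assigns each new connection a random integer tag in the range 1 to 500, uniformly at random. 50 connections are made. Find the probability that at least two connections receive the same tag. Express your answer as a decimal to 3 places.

It's easier to compute the probability that all 50 are distinct.
P(all distinct) = 500/500 · 499/500 · ··· · 451/500 ≈ 0.079.
So the probability of at least one match is 1 − 0.079 = 0.921.

0.921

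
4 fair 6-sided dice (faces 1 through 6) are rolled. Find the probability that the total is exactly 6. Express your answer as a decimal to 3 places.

There are 6^4 = 1296 equally likely outcomes.
The number of ordered 4-tuples from {1,…,6} summing to 6 is 10.
P(sum = 6) = 10/1296 = 5/648 ≈ 0.008.

0.008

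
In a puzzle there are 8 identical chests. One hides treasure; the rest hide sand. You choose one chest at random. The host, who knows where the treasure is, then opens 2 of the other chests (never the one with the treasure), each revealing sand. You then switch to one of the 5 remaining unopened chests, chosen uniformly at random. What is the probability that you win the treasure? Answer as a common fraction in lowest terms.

7/40

Your original chest holds the treasure with probability 1/8, so the other 7 collectively hold it with probability 7/8.
The host can always find 2 empty chests to open, so the reveals don't change that 7/8; it is now spread over the 5 remaining unopened chests.
P(win by switching) = (7/8) · (1/5) = 7/40.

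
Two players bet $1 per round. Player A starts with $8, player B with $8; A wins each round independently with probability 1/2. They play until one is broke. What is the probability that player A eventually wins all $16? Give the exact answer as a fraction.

With a fair step, P(i) = ½P(i−1) + ½P(i+1) with P(0)=0, P(16)=1 has the linear solution P(i) = i/16.
P(8) = 8/16 = 1/2.

1/2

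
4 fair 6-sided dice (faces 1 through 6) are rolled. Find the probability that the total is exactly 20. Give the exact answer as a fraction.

35/1296

There are 6^4 = 1296 equally likely outcomes.
The number of ordered 4-tuples from {1,…,6} summing to 20 is 35.
P(sum = 20) = 35/1296.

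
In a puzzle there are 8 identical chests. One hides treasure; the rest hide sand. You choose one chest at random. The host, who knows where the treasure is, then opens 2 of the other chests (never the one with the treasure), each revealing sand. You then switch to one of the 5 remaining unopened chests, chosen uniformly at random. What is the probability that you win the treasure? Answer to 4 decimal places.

Your original chest holds the treasure with probability 1/8, so the other 7 collectively hold it with probability 7/8.
The host can always find 2 empty chests to open, so the reveals don't change that 7/8; it is now spread over the 5 remaining unopened chests.
P(win by switching) = (7/8) · (1/5) = 7/40 ≈ 0.1750.

0.1750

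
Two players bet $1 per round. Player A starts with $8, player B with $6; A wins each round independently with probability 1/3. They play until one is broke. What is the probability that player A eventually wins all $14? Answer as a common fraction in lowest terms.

85/5461

Let r = q/p = (2/3)/(1/3) = 2. The recurrence P(i) = p·P(i+1) + q·P(i−1) with P(0)=0, P(14)=1 gives P(i) = (1 − r^i)/(1 − r^14).
P(8) = (1 − (2)^8) / (1 − (2)^14) = 85/5461.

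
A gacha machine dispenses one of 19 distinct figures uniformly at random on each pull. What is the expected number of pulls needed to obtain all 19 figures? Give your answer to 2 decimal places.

After i distinct types are collected, each trial gives a new one with probability (19−i)/19, so the expected wait for the next new type is 19/(19−i).
E = 19/19 + 19/18 + 19/17 + 19/16 + 19/15 + 19/14 + 19/13 + 19/12 + 19/11 + 19/10 + 19/9 + 19/8 + 19/7 + 19/6 + 19/5 + 19/4 + 19/3 + 19/2 + 19/1 = 275295799/4084080 ≈ 67.41.

67.41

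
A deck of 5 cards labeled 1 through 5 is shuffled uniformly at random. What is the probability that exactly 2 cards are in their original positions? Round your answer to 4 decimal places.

0.1667

Choose which 2 of the 5 are fixed: C(5,2) = 10 ways.
The remaining 3 must have no fixed point: D(3) = 2.
P = 10·2/120 = 1/6 ≈ 0.1667.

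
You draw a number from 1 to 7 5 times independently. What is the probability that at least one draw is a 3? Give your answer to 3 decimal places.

P(no draw is a 3) = (6/7)^5 ≈ 0.463.
P(at least one) = 1 − 0.463 = 0.537.

0.537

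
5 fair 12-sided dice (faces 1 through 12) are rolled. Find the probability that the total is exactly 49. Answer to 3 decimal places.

0.005

There are 12^5 = 248832 equally likely outcomes.
The number of ordered 5-tuples from {1,…,12} summing to 49 is 1365.
P(sum = 49) = 1365/248832 = 455/82944 ≈ 0.005.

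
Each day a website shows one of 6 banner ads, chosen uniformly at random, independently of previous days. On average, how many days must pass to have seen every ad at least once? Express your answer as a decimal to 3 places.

14.700

After i distinct types are collected, each trial gives a new one with probability (6−i)/6, so the expected wait for the next new type is 6/(6−i).
E = 6/6 + 6/5 + 6/4 + 6/3 + 6/2 + 6/1 = 147/10 ≈ 14.700.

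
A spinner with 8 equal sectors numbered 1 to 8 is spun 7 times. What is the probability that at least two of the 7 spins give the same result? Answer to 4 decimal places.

P(all 7 different) = 8/8 · 7/8 · ··· · 2/8 ≈ 0.0192.
P(at least two equal) = 1 − 0.0192 = 0.9808.

0.9808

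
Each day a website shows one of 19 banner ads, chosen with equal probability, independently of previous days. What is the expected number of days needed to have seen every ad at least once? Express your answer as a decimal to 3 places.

After i distinct types are collected, each trial gives a new one with probability (19−i)/19, so the expected wait for the next new type is 19/(19−i).
E = 19/19 + 19/18 + 19/17 + 19/16 + 19/15 + 19/14 + 19/13 + 19/12 + 19/11 + 19/10 + 19/9 + 19/8 + 19/7 + 19/6 + 19/5 + 19/4 + 19/3 + 19/2 + 19/1 = 275295799/4084080 ≈ 67.407.

67.407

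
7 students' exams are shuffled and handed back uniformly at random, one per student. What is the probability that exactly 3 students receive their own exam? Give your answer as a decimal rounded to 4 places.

0.0625

Choose which 3 of the 7 are fixed: C(7,3) = 35 ways.
The remaining 4 must have no fixed point: D(4) = 9.
P = 35·9/5040 = 1/16 ≈ 0.0625.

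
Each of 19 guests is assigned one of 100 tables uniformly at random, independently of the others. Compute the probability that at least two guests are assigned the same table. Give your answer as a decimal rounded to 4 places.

0.8390

It's easier to compute the probability that all 19 are distinct.
P(all distinct) = 100/100 · 99/100 · ··· · 82/100 ≈ 0.1610.
So the probability of at least one match is 1 − 0.1610 = 0.8390.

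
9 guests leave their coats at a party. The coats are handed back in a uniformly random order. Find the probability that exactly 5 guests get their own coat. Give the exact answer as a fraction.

1/320

Choose which 5 of the 9 are fixed: C(9,5) = 126 ways.
The remaining 4 must have no fixed point: D(4) = 9.
P = 126·9/362880 = 1/320.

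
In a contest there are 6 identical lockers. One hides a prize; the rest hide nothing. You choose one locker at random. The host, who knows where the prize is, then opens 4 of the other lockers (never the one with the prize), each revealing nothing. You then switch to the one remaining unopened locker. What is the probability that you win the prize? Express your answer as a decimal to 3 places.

0.833

Your original locker holds the prize with probability 1/6, so the other 5 collectively hold it with probability 5/6.
The host can always find 4 empty lockers to open, so the reveals don't change that 5/6; it is now spread over the 1 remaining unopened locker.
P(win by switching) = (5/6) · (1/1) = 5/6 ≈ 0.833.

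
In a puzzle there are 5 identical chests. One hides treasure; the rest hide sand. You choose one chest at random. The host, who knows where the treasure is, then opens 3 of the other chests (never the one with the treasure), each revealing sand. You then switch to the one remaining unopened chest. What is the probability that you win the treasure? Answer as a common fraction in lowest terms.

4/5

Your original chest holds the treasure with probability 1/5, so the other 4 collectively hold it with probability 4/5.
The host can always find 3 empty chests to open, so the reveals don't change that 4/5; it is now spread over the 1 remaining unopened chest.
P(win by switching) = (4/5) · (1/1) = 4/5.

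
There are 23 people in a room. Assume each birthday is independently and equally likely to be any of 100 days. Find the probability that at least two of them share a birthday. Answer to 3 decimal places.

0.936

It's easier to compute the probability that all 23 are distinct.
P(all distinct) = 100/100 · 99/100 · ··· · 78/100 ≈ 0.064.
So the probability of at least one match is 1 − 0.064 = 0.936.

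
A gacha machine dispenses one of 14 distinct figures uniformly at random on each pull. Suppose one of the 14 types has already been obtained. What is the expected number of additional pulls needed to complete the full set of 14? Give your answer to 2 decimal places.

44.52

Starting from 1 distinct type, each trial gives a new one with probability (14−i)/14 when i types are held, so the wait for the next new type is 14/(14−i).
E = 14/13 + 14/12 + 14/11 + 14/10 + 14/9 + 14/8 + 14/7 + 14/6 + 14/5 + 14/4 + 14/3 + 14/2 + 14/1 = 1145993/25740 ≈ 44.52.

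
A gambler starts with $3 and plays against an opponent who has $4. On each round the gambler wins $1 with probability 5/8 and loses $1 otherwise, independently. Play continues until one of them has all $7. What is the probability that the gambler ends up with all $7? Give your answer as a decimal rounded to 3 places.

Let r = q/p = (3/8)/(5/8) = 3/5. The recurrence P(i) = p·P(i+1) + q·P(i−1) with P(0)=0, P(7)=1 gives P(i) = (1 − r^i)/(1 − r^7).
P(3) = (1 − (3/5)^3) / (1 − (3/5)^7) = 30625/37969 ≈ 0.807.

0.807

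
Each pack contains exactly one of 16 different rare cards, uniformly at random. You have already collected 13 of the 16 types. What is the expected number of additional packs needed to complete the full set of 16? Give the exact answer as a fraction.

88/3

Starting from 13 distinct types, each trial gives a new one with probability (16−i)/16 when i types are held, so the wait for the next new type is 16/(16−i).
E = 16/3 + 16/2 + 16/1 = 88/3.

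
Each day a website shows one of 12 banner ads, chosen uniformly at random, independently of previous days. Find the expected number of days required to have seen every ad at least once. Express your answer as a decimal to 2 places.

37.24

After i distinct types are collected, each trial gives a new one with probability (12−i)/12, so the expected wait for the next new type is 12/(12−i).
E = 12/12 + 12/11 + 12/10 + 12/9 + 12/8 + 12/7 + 12/6 + 12/5 + 12/4 + 12/3 + 12/2 + 12/1 = 86021/2310 ≈ 37.24.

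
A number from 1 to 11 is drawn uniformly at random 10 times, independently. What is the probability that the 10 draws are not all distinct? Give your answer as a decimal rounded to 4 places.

P(all 10 different) = 11/11 · 10/11 · ··· · 2/11 ≈ 0.0015.
P(at least two equal) = 1 − 0.0015 = 0.9985.

0.9985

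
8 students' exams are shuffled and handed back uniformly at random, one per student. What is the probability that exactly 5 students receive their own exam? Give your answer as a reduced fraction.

1/360

Choose which 5 of the 8 are fixed: C(8,5) = 56 ways.
The remaining 3 must have no fixed point: D(3) = 2.
P = 56·2/40320 = 1/360.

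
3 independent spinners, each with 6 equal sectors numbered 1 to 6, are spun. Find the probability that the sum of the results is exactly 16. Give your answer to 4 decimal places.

0.0278

There are 6^3 = 216 equally likely outcomes.
The number of ordered 3-tuples from {1,…,6} summing to 16 is 6.
P(sum = 16) = 6/216 = 1/36 ≈ 0.0278.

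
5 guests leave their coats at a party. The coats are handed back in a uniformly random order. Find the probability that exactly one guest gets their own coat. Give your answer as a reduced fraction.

3/8

Choose which one is fixed: C(5,1) = 5 ways.
The remaining 4 must have no fixed point: D(4) = 9.
P = 5·9/120 = 3/8.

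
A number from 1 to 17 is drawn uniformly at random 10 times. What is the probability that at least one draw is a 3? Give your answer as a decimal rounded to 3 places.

0.455

P(no draw is a 3) = (16/17)^10 ≈ 0.545.
P(at least one) = 1 − 0.545 = 0.455.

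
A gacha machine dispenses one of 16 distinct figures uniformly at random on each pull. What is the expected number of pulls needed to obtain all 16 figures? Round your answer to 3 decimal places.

After i distinct types are collected, each trial gives a new one with probability (16−i)/16, so the expected wait for the next new type is 16/(16−i).
E = 16/16 + 16/15 + 16/14 + 16/13 + 16/12 + 16/11 + 16/10 + 16/9 + 16/8 + 16/7 + 16/6 + 16/5 + 16/4 + 16/3 + 16/2 + 16/1 = 2436559/45045 ≈ 54.092.

54.092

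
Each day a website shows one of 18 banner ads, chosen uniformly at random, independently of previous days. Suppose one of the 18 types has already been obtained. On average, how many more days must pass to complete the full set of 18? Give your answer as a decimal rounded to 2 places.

61.91

Starting from 1 distinct type, each trial gives a new one with probability (18−i)/18 when i types are held, so the wait for the next new type is 18/(18−i).
E = 18/17 + 18/16 + 18/15 + 18/14 + 18/13 + 18/12 + 18/11 + 18/10 + 18/9 + 18/8 + 18/7 + 18/6 + 18/5 + 18/4 + 18/3 + 18/2 + 18/1 = 42142223/680680 ≈ 61.91.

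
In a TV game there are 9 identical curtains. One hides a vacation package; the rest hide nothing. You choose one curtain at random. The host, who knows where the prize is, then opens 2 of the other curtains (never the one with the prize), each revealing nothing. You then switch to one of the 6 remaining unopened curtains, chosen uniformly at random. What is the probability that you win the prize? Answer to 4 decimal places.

Your original curtain holds the prize with probability 1/9, so the other 8 collectively hold it with probability 8/9.
The host can always find 2 empty curtains to open, so the reveals don't change that 8/9; it is now spread over the 6 remaining unopened curtains.
P(win by switching) = (8/9) · (1/6) = 4/27 ≈ 0.1481.

0.1481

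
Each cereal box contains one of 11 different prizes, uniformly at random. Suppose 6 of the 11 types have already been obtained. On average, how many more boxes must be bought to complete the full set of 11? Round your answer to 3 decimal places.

Starting from 6 distinct types, each trial gives a new one with probability (11−i)/11 when i types are held, so the wait for the next new type is 11/(11−i).
E = 11/5 + 11/4 + 11/3 + 11/2 + 11/1 = 1507/60 ≈ 25.117.

25.117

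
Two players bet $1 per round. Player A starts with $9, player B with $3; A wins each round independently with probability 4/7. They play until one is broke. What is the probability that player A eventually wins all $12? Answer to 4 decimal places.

0.9552

Let r = q/p = (3/7)/(4/7) = 3/4. The recurrence P(i) = p·P(i+1) + q·P(i−1) with P(0)=0, P(12)=1 gives P(i) = (1 − r^i)/(1 − r^12).
P(9) = (1 − (3/4)^9) / (1 − (3/4)^12) = 419392/439075 ≈ 0.9552.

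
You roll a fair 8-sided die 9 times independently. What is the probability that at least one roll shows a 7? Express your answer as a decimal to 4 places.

P(no roll shows a 7) = (7/8)^9 ≈ 0.3007.
P(at least one) = 1 − 0.3007 = 0.6993.

0.6993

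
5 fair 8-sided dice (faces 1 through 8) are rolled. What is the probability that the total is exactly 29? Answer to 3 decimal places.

There are 8^5 = 32768 equally likely outcomes.
The number of ordered 5-tuples from {1,…,8} summing to 29 is 1190.
P(sum = 29) = 1190/32768 = 595/16384 ≈ 0.036.

0.036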